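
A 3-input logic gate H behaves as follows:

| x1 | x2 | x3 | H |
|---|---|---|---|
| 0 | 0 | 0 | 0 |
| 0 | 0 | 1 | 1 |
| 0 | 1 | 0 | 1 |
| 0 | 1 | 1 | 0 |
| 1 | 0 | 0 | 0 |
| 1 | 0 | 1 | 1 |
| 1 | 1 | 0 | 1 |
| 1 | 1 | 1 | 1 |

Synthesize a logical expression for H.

H(x1, x2, x3) = NOT ((((NOT x1 AND NOT x2) AND NOT x3) OR ((NOT x1 AND x2) AND x3)) OR ((x1 AND NOT x2) AND NOT x3))

The 0-rows are (0,0,0), (0,1,1), (1,0,0). Take each as a conjunction (¬x1·¬x2·¬x3, ¬x1·x2·x3, x1·¬x2·¬x3), form their disjunction, and complement — that gives a formula that is 1 everywhere H is.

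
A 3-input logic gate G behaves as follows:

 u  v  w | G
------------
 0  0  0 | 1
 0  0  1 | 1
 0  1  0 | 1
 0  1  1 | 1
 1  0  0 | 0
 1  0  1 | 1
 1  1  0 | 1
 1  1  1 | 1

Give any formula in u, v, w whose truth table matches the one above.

G(u, v, w) = ~((u & ~v) & ~w)

G is 0 on exactly one input, (1,0,0), whose minterm is u·¬v·¬w. So G is the negation of that single conjunction.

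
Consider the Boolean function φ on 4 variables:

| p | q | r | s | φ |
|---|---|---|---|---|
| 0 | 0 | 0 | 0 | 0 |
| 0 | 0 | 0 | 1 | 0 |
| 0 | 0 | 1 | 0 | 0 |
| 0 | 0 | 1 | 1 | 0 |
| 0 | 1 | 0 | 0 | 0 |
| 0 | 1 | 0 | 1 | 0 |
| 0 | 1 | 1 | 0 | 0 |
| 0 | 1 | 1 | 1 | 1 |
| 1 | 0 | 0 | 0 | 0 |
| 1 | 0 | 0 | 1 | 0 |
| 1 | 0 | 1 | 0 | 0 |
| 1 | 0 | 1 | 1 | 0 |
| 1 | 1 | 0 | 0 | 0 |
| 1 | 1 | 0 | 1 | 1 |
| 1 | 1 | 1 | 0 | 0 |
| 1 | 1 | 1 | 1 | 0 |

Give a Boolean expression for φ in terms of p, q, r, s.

φ=1 on 2 inputs: (0,1,1,1), (1,1,0,1). Reading each as a conjunction of literals (¬p·q·r·s, p·q·¬r·s) and taking the OR gives the canonical DNF.

φ(p, q, r, s) = (((¬p ∧ q) ∧ r) ∧ s) ∨ (((p ∧ q) ∧ ¬r) ∧ s)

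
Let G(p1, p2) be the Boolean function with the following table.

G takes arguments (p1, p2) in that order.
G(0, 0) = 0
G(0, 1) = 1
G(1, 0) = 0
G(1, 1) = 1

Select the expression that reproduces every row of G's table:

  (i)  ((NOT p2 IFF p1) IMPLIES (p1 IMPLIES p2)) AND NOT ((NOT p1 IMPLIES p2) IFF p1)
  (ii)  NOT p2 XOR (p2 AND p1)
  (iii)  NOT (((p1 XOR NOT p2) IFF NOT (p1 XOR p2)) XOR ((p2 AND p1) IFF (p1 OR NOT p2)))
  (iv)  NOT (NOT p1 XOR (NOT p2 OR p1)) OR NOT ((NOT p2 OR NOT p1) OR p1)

iii

(i): at (1,1) it gives 0, but G = 1 — eliminated.
(ii): at (0,0) it gives 1, but G = 0 — eliminated.
(iv): at (0,0) it gives 1, but G = 0 — eliminated.
That leaves (iii). Evaluating it on every row reproduces the table of G exactly.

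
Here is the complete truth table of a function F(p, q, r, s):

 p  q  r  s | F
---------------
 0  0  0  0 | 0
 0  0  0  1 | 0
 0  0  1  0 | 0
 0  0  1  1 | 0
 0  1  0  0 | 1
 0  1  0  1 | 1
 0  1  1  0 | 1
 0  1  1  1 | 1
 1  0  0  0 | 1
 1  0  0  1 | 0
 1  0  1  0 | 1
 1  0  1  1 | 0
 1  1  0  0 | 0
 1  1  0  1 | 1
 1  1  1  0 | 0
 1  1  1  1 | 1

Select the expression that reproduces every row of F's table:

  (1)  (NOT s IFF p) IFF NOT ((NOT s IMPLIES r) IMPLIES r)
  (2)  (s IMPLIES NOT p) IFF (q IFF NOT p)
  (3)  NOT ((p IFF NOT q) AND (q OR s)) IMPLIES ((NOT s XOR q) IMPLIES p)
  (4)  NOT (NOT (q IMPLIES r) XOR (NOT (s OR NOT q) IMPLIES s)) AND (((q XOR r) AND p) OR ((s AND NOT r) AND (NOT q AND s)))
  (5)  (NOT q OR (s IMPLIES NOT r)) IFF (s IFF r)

(1) disagrees with F on (0,0,0,0) (formula → 1, table → 0); rule it out.
(3) disagrees with F on (0,0,0,1) (formula → 1, table → 0); rule it out.
(4) disagrees with F on (0,1,0,0) (formula → 0, table → 1); rule it out.
(5) disagrees with F on (0,0,0,0) (formula → 1, table → 0); rule it out.
That leaves (2). Evaluating it on every row reproduces the table of F exactly.

2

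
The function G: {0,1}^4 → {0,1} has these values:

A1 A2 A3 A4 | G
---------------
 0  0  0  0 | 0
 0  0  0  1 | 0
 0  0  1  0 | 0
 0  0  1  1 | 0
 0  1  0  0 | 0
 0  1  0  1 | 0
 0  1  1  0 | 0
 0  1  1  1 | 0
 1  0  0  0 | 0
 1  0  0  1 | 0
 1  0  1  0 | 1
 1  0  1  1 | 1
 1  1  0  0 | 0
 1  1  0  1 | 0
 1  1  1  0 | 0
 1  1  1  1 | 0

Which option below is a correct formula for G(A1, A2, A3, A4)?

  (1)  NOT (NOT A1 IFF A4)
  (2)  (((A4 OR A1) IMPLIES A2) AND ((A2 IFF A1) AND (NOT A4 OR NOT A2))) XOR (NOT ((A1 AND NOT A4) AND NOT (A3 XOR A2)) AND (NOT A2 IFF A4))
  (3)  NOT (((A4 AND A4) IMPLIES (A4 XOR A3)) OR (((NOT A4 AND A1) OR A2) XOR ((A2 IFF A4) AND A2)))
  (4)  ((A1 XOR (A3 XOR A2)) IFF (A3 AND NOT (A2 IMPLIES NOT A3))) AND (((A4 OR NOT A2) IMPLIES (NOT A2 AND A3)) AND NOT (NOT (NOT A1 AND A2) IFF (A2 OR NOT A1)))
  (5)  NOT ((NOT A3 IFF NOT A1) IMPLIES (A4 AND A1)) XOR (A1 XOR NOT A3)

4

(1) disagrees with G on (0,0,0,0) (formula → 1, table → 0); rule it out.
(2) disagrees with G on (0,0,0,0) (formula → 1, table → 0); rule it out.
(3) disagrees with G on (0,0,1,1) (formula → 1, table → 0); rule it out.
(5) disagrees with G on (1,0,1,0) (formula → 0, table → 1); rule it out.
(4) is the remaining candidate, and it agrees with G on all 16 inputs.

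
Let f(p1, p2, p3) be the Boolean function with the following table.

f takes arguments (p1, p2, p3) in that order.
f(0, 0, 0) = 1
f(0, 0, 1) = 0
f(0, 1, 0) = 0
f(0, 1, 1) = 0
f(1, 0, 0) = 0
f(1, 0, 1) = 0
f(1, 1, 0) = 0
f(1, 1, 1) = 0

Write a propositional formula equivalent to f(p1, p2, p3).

The output is 1 only when every input is 0 — NOR of all inputs.

f(p1, p2, p3) = NOT ((p1 OR p2) OR p3)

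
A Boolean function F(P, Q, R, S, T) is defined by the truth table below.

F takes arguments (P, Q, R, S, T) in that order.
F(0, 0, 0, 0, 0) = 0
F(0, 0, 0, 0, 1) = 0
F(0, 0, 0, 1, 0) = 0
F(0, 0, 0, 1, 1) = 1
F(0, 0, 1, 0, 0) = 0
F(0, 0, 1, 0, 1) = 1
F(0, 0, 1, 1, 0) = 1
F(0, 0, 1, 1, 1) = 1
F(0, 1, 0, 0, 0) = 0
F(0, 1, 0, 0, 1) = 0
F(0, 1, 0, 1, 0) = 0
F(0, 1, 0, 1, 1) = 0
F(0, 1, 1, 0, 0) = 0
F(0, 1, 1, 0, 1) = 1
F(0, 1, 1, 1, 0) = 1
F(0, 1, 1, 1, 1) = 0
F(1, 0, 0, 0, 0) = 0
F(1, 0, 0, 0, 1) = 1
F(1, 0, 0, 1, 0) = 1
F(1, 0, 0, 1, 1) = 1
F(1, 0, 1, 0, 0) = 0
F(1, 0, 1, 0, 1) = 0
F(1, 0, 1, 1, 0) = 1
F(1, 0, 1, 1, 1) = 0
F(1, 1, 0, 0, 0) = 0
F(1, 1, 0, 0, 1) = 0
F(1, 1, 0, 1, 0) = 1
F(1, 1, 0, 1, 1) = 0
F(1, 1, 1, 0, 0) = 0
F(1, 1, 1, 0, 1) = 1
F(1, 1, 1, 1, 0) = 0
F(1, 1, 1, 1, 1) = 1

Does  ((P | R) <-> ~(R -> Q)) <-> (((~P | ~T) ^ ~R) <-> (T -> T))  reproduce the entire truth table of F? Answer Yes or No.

Test each input against both F and the formula:
  P=0, Q=0, R=0, S=0, T=0: formula gives 0, F = 0 ✓
  P=0, Q=0, R=0, S=0, T=1: formula gives 0, F = 0 ✓
  P=0, Q=0, R=0, S=1, T=0: formula gives 0, F = 0 ✓
  P=0, Q=0, R=0, S=1, T=1: formula gives 0, but F = 1 ✗
Row (0,0,0,1,1) is a counterexample, so the formula is not equivalent to F.

No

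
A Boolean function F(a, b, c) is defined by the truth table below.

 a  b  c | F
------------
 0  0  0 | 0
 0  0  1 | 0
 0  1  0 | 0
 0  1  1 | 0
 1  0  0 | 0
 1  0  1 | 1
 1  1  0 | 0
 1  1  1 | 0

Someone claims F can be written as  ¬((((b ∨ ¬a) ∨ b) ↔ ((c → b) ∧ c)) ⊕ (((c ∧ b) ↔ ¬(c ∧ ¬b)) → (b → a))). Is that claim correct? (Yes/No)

No

Test each input against both F and the formula:
  a=0, b=0, c=0: formula gives 0, F = 0 ✓
  a=0, b=0, c=1: formula gives 0, F = 0 ✓
  a=0, b=1, c=0: formula gives 0, F = 0 ✓
  a=0, b=1, c=1: formula gives 0, F = 0 ✓
  a=1, b=0, c=0: formula gives 1, but F = 0 ✗
Row (1,0,0) is a counterexample, so the formula is not equivalent to F.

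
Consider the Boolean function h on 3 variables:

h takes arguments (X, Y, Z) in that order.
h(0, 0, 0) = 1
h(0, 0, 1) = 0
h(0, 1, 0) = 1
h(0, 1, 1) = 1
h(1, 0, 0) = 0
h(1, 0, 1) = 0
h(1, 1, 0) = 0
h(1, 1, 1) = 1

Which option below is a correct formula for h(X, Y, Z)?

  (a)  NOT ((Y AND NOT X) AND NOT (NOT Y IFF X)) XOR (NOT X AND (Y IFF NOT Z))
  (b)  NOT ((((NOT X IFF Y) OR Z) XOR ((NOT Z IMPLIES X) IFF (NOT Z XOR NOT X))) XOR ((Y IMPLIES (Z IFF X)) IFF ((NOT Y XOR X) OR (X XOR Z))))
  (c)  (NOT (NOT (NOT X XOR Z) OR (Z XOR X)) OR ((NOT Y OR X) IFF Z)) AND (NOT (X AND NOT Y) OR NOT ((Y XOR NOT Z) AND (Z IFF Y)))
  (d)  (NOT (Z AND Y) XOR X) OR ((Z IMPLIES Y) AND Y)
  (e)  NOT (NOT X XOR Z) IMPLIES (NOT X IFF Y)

(a): at (0,1,0) it gives 0, but h = 1 — eliminated.
(c): at (0,0,1) it gives 1, but h = 0 — eliminated.
(d): at (0,0,1) it gives 1, but h = 0 — eliminated.
(e): at (1,0,0) it gives 1, but h = 0 — eliminated.
Only (b) survives; checking it on all 8 rows confirms it matches h.

b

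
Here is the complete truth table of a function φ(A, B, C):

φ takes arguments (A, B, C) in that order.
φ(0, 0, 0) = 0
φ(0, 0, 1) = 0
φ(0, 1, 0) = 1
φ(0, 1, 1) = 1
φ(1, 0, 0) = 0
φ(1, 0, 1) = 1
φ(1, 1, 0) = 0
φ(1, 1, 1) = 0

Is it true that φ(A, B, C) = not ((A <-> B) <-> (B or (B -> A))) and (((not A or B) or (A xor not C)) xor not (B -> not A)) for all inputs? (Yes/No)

Check the formula against φ row by row:
  A=0, B=0, C=0: formula gives 0, φ = 0 ✓
  A=0, B=0, C=1: formula gives 0, φ = 0 ✓
  A=0, B=1, C=0: formula gives 1, φ = 1 ✓
  A=0, B=1, C=1: formula gives 1, φ = 1 ✓
  A=1, B=0, C=0: formula gives 0, φ = 0 ✓
  …and likewise for the remaining 3 rows.
All 8 rows match — the expression computes φ exactly.

Yes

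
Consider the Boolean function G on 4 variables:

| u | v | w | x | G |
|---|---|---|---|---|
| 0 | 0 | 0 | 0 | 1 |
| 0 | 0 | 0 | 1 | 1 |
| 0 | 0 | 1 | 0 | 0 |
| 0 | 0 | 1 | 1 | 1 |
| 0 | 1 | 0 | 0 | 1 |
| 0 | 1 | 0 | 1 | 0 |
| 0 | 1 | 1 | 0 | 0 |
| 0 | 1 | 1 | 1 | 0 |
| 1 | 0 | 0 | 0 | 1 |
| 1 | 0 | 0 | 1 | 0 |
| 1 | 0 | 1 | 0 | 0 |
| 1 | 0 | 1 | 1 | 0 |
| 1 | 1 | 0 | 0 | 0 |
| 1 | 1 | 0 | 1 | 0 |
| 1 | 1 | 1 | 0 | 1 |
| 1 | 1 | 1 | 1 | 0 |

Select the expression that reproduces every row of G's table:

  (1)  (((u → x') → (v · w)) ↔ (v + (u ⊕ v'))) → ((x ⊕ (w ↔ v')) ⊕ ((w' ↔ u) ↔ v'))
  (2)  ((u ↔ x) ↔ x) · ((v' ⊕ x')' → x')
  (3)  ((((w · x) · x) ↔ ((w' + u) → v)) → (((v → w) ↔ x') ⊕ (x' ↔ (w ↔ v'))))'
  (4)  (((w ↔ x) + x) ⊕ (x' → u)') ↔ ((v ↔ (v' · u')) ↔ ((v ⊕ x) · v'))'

4

(1): at (0,0,1,0) it gives 1, but G = 0 — eliminated.
(2): at (0,0,0,0) it gives 0, but G = 1 — eliminated.
(3): at (0,0,0,0) it gives 0, but G = 1 — eliminated.
That leaves (4). Evaluating it on every row reproduces the table of G exactly.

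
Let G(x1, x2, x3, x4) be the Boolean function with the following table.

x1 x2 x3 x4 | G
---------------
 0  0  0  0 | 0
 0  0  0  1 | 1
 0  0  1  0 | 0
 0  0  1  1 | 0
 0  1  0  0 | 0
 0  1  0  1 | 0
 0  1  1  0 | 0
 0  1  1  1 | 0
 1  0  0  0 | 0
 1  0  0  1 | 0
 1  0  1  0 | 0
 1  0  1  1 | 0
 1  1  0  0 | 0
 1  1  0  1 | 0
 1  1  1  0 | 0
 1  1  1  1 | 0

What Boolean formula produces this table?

Only row (0,0,0,1) gives 1. That row's minterm ¬x1·¬x2·¬x3·x4 is G directly.

G(x1, x2, x3, x4) = ((¬x1 ∧ ¬x2) ∧ ¬x3) ∧ x4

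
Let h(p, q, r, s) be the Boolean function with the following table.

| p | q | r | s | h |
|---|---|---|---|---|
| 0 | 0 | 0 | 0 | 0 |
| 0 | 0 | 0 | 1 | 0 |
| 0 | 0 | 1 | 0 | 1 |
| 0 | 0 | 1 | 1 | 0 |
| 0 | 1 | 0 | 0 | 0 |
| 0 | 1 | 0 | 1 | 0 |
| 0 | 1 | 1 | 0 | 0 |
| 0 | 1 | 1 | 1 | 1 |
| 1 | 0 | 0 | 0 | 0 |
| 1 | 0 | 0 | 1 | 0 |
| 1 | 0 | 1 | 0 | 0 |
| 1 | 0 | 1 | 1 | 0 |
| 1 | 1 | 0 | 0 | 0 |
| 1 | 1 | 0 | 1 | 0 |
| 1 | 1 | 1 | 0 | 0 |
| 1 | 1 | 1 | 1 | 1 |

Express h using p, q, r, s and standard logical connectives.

h(p, q, r, s) = ((((not p and not q) and r) and not s) or (((not p and q) and r) and s)) or (((p and q) and r) and s)

h=1 on 3 inputs: (0,0,1,0), (0,1,1,1), (1,1,1,1). Reading each as a conjunction of literals (¬p·¬q·r·¬s, ¬p·q·r·s, p·q·r·s) and taking the OR gives the canonical DNF.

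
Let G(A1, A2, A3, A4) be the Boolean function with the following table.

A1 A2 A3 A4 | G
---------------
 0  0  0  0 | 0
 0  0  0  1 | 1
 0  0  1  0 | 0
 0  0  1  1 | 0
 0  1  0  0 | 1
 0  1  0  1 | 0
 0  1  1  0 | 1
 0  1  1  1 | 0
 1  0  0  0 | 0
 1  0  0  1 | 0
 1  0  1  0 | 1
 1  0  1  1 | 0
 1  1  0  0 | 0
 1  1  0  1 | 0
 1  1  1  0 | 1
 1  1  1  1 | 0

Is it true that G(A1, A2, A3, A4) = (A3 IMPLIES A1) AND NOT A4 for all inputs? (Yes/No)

Test each input against both G and the formula:
  A1=0, A2=0, A3=0, A4=0: formula gives 1, but G = 0 ✗
A single disagreement suffices: at (0,0,0,0) they differ, so the formula does not compute G.

No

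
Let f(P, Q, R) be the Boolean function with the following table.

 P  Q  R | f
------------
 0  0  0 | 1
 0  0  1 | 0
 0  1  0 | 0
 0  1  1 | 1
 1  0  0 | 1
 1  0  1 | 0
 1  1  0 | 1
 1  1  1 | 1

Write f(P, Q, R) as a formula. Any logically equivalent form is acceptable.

The 0-rows are (0,0,1), (0,1,0), (1,0,1). Take each as a conjunction (¬P·¬Q·R, ¬P·Q·¬R, P·¬Q·R), form their disjunction, and complement — that gives a formula that is 1 everywhere f is.

f(P, Q, R) = not ((((not P and not Q) and R) or ((not P and Q) and not R)) or ((P and not Q) and R))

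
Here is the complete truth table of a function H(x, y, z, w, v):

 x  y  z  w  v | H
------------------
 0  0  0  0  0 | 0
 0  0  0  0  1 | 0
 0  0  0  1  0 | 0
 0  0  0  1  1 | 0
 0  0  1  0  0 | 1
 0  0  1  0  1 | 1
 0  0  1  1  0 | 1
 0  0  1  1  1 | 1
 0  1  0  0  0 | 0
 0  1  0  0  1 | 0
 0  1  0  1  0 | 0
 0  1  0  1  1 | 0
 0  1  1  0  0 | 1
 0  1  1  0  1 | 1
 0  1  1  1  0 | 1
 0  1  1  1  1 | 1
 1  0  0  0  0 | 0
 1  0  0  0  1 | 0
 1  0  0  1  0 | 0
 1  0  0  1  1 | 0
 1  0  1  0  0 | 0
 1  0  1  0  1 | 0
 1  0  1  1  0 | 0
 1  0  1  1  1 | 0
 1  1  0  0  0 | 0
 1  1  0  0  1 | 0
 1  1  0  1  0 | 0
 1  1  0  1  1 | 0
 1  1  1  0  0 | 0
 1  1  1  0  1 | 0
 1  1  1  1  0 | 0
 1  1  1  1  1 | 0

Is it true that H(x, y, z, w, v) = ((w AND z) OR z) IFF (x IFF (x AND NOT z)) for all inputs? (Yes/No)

Yes

Test each input against both H and the formula:
  x=0, y=0, z=0, w=0, v=0: formula gives 0, H = 0 ✓
  x=0, y=0, z=0, w=0, v=1: formula gives 0, H = 0 ✓
  x=0, y=0, z=0, w=1, v=0: formula gives 0, H = 0 ✓
  x=0, y=0, z=0, w=1, v=1: formula gives 0, H = 0 ✓
  … (the remaining 28 rows also agree.)
All 32 rows match — the expression computes H exactly.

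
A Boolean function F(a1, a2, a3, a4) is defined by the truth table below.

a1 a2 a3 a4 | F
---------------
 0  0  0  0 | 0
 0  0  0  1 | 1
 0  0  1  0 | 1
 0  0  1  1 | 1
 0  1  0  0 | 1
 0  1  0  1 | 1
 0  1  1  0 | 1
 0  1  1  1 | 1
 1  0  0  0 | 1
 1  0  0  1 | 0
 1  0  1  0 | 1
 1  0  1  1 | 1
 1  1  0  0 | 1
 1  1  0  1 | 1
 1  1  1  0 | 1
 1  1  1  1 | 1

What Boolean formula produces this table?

F is 0 on only 2 rows — (0,0,0,0), (1,0,0,1). Writing each as a minterm (¬a1·¬a2·¬a3·¬a4, a1·¬a2·¬a3·a4) and OR-ing them characterizes exactly where F=0, so F is the negation of that disjunction.

F(a1, a2, a3, a4) = ~((((~a1 & ~a2) & ~a3) & ~a4) | (((a1 & ~a2) & ~a3) & a4))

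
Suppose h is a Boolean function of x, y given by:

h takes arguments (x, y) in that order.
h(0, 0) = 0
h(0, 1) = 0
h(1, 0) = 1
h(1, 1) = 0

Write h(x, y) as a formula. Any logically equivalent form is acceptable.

1 only at (1,0): x AND NOT y.

h(x, y) = x AND NOT y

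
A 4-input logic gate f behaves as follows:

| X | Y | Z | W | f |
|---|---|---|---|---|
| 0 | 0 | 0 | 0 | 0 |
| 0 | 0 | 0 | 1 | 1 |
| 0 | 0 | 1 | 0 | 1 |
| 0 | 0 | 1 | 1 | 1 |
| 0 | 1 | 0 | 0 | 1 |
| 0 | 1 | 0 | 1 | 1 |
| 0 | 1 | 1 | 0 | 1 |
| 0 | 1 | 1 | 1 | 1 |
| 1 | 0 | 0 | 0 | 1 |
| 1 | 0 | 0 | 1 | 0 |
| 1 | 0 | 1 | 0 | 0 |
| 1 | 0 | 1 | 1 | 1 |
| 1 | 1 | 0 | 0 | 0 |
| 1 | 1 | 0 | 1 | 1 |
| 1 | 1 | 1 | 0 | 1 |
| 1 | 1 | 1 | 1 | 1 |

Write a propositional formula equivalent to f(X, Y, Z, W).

f is 0 on only 4 rows — (0,0,0,0), (1,0,0,1), (1,0,1,0), (1,1,0,0). Writing each as a minterm (¬X·¬Y·¬Z·¬W, X·¬Y·¬Z·W, X·¬Y·Z·¬W, X·Y·¬Z·¬W) and OR-ing them characterizes exactly where f=0, so f is the negation of that disjunction.

f(X, Y, Z, W) = ¬((((((¬X ∧ ¬Y) ∧ ¬Z) ∧ ¬W) ∨ (((X ∧ ¬Y) ∧ ¬Z) ∧ W)) ∨ (((X ∧ ¬Y) ∧ Z) ∧ ¬W)) ∨ (((X ∧ Y) ∧ ¬Z) ∧ ¬W))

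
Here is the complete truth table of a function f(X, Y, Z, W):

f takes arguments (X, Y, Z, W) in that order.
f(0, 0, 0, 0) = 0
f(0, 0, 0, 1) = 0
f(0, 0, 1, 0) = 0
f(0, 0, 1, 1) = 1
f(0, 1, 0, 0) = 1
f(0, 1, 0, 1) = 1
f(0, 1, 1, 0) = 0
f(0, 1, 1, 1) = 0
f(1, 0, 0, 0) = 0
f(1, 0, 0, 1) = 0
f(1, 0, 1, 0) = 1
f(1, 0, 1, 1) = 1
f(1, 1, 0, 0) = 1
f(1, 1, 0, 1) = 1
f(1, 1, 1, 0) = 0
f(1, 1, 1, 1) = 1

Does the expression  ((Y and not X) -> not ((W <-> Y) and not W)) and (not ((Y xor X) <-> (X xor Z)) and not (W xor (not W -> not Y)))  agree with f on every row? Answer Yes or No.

No

Evaluate ((Y and not X) -> not ((W <-> Y) and not W)) and (not ((Y xor X) <-> (X xor Z)) and not (W xor (not W -> not Y))) on each row and compare to f:
  X=0, Y=0, Z=0, W=0: formula gives 0, f = 0 ✓
  X=0, Y=0, Z=0, W=1: formula gives 0, f = 0 ✓
  X=0, Y=0, Z=1, W=0: formula gives 0, f = 0 ✓
  X=0, Y=0, Z=1, W=1: formula gives 1, f = 1 ✓
  …
  X=1, Y=0, Z=1, W=0: formula gives 0, but f = 1 ✗
A single disagreement suffices: at (1,0,1,0) they differ, so the formula does not compute f.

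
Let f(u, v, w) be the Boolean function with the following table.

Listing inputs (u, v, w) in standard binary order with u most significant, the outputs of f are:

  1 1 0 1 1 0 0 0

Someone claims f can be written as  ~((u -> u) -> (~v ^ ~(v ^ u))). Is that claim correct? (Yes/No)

Evaluate ~((u -> u) -> (~v ^ ~(v ^ u))) on each row and compare to f:
  u=0, v=0, w=0: formula gives 1, f = 1 ✓
  u=0, v=0, w=1: formula gives 1, f = 1 ✓
  u=0, v=1, w=0: formula gives 1, but f = 0 ✗
A single disagreement suffices: at (0,1,0) they differ, so the formula does not compute f.

No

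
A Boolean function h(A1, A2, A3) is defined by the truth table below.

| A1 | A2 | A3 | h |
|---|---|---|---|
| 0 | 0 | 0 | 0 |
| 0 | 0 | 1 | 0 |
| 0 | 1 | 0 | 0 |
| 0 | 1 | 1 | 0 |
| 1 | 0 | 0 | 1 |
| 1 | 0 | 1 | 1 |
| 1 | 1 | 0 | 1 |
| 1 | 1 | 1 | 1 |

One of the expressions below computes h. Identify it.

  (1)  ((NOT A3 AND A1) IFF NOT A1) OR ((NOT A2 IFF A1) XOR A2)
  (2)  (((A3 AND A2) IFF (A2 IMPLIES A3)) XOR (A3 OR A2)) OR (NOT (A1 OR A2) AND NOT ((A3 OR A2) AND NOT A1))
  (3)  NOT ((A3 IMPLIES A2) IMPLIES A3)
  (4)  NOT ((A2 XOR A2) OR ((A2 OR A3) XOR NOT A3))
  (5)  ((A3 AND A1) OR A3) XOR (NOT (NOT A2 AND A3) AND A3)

(2) fails at (0,0,0): the formula yields 1, h is 0.
(3) fails at (0,0,0): the formula yields 1, h is 0.
(4) fails at (0,1,0): the formula yields 1, h is 0.
(5) fails at (0,0,1): the formula yields 1, h is 0.
(1) is the remaining candidate, and it agrees with h on all 8 inputs.

1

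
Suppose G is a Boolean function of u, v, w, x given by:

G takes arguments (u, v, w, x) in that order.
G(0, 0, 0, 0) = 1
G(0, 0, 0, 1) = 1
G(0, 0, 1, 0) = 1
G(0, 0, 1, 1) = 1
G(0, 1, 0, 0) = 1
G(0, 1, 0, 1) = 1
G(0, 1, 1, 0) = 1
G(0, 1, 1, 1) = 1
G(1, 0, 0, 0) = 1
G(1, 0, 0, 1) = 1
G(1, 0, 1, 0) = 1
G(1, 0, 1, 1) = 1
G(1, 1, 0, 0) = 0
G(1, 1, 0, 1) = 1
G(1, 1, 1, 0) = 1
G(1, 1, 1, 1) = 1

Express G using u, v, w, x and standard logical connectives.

G(u, v, w, x) = (((u · v) · w') · x')'

Only row (1,1,0,0) gives 0. So G is 1 everywhere except there — the complement of the minterm u·v·¬w·¬x.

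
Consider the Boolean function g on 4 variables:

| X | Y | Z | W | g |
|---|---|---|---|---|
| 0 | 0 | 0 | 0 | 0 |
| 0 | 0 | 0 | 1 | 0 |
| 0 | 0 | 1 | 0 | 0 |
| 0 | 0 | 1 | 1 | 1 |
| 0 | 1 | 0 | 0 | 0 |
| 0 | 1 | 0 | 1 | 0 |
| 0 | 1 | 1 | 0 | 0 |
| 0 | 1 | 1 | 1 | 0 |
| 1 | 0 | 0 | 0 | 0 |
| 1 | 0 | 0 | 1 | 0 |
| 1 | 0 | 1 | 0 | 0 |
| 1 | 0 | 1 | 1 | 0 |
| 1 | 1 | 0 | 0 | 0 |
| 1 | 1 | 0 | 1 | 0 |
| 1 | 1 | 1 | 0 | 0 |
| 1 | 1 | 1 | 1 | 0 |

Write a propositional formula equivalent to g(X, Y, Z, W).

g is 1 on exactly one input, (0,0,1,1), whose minterm is ¬X·¬Y·Z·W. So g is just that conjunction.

g(X, Y, Z, W) = ((~X & ~Y) & Z) & W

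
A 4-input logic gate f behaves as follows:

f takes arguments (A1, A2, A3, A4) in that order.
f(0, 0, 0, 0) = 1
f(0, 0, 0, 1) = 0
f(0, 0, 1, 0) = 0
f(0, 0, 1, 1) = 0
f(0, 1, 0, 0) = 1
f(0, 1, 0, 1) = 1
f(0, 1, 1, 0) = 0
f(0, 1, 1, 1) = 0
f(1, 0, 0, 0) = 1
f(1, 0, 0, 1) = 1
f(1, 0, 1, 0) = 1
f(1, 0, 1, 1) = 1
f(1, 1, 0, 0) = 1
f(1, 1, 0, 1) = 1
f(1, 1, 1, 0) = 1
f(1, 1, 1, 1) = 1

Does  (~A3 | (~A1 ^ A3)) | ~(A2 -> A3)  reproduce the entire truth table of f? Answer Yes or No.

No

Evaluate (~A3 | (~A1 ^ A3)) | ~(A2 -> A3) on each row and compare to f:
  A1=0, A2=0, A3=0, A4=0: formula gives 1, f = 1 ✓
  A1=0, A2=0, A3=0, A4=1: formula gives 1, but f = 0 ✗
Row (0,0,0,1) is a counterexample, so the formula is not equivalent to f.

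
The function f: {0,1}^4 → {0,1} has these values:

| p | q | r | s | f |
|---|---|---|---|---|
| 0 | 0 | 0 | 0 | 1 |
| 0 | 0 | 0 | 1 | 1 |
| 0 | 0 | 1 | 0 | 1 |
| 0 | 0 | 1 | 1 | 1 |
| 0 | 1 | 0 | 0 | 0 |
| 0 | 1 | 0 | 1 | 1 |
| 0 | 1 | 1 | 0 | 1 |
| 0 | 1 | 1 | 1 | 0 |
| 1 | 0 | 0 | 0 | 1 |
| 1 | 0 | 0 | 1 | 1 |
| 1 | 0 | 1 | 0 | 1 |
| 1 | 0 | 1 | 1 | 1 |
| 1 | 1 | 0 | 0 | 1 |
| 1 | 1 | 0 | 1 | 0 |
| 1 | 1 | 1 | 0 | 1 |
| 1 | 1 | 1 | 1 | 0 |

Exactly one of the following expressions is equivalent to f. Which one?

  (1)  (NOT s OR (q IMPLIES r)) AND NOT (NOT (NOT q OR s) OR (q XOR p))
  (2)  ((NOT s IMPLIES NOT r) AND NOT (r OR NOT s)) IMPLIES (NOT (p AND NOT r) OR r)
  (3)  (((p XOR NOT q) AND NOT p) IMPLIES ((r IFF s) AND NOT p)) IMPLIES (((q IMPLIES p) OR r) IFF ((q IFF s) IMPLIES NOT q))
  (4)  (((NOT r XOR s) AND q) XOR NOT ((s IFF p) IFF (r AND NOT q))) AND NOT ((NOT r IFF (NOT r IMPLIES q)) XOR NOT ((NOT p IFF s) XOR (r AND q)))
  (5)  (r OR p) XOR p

3

(1) disagrees with f on (0,1,0,1) (formula → 0, table → 1); rule it out.
(2) disagrees with f on (0,1,0,0) (formula → 1, table → 0); rule it out.
(4) disagrees with f on (0,0,0,0) (formula → 0, table → 1); rule it out.
(5) disagrees with f on (0,0,0,0) (formula → 0, table → 1); rule it out.
Only (3) survives; checking it on all 16 rows confirms it matches f.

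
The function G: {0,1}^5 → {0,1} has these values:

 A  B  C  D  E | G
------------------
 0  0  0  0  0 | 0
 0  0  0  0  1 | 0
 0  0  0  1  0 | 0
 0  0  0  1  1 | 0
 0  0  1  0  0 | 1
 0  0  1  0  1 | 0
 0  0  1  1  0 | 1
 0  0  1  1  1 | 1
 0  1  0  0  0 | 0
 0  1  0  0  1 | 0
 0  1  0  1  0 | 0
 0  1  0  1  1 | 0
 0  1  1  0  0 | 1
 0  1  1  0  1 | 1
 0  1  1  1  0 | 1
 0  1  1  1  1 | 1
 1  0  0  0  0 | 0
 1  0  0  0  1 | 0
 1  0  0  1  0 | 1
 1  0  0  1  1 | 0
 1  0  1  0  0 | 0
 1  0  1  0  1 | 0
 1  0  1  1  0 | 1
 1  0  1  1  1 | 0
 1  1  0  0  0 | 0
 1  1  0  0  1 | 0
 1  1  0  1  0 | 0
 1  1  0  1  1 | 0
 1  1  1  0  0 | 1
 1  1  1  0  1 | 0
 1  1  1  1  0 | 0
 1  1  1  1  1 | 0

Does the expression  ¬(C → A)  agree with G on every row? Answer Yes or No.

No

Test each input against both G and the formula:
  A=0, B=0, C=0, D=0, E=0: formula gives 0, G = 0 ✓
  A=0, B=0, C=0, D=0, E=1: formula gives 0, G = 0 ✓
  A=0, B=0, C=0, D=1, E=0: formula gives 0, G = 0 ✓
  A=0, B=0, C=0, D=1, E=1: formula gives 0, G = 0 ✓
  …
  A=0, B=0, C=1, D=0, E=1: formula gives 1, but G = 0 ✗
Since they disagree at (0,0,1,0,1), the expression is not a correct formula for G.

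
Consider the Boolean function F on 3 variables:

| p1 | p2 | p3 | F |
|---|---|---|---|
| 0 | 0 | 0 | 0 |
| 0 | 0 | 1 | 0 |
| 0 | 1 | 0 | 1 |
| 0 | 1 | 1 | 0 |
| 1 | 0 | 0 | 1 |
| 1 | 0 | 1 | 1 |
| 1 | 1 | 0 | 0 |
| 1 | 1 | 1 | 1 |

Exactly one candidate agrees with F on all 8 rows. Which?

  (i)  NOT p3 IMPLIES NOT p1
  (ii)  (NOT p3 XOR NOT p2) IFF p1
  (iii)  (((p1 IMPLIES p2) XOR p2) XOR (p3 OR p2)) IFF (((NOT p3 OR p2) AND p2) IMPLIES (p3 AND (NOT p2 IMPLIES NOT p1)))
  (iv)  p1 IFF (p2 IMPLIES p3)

iv

(i): at (0,0,0) it gives 1, but F = 0 — eliminated.
(ii): at (0,0,0) it gives 1, but F = 0 — eliminated.
(iii): at (0,0,0) it gives 1, but F = 0 — eliminated.
Only (iv) survives; checking it on all 8 rows confirms it matches F.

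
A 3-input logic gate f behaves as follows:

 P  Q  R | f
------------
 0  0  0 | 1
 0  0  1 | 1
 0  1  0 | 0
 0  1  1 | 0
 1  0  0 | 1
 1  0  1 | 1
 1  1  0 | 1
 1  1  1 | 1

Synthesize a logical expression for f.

There are just 2 zero rows: (0,1,0), (0,1,1). Their minterms are ¬P·Q·¬R, ¬P·Q·R; the OR of those covers precisely the 0-outputs, and negating it yields f.

f(P, Q, R) = NOT (((NOT P AND Q) AND NOT R) OR ((NOT P AND Q) AND R))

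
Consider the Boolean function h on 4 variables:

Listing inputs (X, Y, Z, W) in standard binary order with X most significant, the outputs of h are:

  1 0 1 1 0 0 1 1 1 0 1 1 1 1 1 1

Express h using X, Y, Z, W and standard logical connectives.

h(X, Y, Z, W) = ¬((((((¬X ∧ ¬Y) ∧ ¬Z) ∧ W) ∨ (((¬X ∧ Y) ∧ ¬Z) ∧ ¬W)) ∨ (((¬X ∧ Y) ∧ ¬Z) ∧ W)) ∨ (((X ∧ ¬Y) ∧ ¬Z) ∧ W))

There are just 4 zero rows: (0,0,0,1), (0,1,0,0), (0,1,0,1), (1,0,0,1). Their minterms are ¬X·¬Y·¬Z·W, ¬X·Y·¬Z·¬W, ¬X·Y·¬Z·W, X·¬Y·¬Z·W; the OR of those covers precisely the 0-outputs, and negating it yields h.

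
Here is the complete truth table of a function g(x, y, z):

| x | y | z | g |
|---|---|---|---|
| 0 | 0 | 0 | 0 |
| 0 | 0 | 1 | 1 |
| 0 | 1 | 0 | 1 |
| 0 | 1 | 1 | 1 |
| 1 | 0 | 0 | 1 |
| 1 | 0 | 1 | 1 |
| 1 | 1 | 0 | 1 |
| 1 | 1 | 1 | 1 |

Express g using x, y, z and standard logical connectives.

g(x, y, z) = (x or y) or z

The output is 1 whenever at least one input is 1 — the OR of all inputs.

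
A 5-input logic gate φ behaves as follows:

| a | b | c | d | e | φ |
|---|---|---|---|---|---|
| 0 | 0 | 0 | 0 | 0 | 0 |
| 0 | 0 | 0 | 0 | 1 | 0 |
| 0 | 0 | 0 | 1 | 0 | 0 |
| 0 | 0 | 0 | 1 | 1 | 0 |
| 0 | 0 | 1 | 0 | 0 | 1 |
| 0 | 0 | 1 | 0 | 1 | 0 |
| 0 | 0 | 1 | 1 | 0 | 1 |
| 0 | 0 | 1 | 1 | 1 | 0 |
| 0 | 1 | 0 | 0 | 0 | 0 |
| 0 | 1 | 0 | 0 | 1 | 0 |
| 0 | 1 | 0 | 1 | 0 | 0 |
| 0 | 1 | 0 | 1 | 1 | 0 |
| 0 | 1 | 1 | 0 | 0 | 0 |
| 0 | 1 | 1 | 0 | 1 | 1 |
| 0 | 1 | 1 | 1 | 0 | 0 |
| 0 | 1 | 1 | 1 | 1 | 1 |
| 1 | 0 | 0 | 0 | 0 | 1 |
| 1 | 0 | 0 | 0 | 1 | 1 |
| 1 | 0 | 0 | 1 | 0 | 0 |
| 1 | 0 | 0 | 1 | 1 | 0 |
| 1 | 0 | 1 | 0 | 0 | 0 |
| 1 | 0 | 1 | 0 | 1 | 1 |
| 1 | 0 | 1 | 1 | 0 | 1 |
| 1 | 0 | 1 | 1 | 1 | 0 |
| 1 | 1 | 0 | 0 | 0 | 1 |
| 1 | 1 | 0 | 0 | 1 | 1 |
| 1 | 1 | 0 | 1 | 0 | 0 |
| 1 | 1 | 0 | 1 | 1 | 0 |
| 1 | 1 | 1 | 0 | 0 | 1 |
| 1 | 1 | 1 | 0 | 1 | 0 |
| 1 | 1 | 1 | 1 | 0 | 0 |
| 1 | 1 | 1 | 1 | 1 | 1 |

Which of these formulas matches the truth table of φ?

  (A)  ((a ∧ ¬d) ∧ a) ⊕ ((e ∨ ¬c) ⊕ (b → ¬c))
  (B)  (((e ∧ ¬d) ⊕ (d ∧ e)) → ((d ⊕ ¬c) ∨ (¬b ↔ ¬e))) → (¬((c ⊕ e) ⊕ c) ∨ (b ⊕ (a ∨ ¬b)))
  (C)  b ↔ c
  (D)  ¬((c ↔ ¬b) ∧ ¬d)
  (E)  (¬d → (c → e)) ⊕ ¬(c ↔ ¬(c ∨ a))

(B) disagrees with φ on (0,0,0,0,0) (formula → 1, table → 0); rule it out.
(C) disagrees with φ on (0,0,0,0,0) (formula → 1, table → 0); rule it out.
(D) disagrees with φ on (0,0,0,0,0) (formula → 1, table → 0); rule it out.
(E) disagrees with φ on (0,0,1,1,0) (formula → 0, table → 1); rule it out.
That leaves (A). Evaluating it on every row reproduces the table of φ exactly.

A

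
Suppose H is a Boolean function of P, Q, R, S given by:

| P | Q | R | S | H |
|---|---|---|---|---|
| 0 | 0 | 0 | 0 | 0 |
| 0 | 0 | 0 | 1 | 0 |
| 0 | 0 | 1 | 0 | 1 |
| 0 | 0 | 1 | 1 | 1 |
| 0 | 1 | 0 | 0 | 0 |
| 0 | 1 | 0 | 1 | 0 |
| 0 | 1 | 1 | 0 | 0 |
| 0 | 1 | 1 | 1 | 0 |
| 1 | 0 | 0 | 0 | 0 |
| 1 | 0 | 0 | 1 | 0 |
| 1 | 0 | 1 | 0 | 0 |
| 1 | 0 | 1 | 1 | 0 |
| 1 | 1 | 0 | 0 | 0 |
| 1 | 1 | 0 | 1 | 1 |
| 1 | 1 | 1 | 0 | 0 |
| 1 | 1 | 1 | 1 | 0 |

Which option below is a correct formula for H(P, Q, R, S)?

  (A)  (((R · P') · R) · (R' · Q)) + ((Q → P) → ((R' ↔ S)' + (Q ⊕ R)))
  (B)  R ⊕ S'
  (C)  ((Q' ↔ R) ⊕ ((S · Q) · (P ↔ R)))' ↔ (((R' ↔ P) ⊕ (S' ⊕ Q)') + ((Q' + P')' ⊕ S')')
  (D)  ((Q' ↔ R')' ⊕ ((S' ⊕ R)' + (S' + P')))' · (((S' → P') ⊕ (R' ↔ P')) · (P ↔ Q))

D

(A) fails at (0,0,0,0): the formula yields 1, H is 0.
(B) fails at (0,0,0,0): the formula yields 1, H is 0.
(C) fails at (0,0,0,1): the formula yields 1, H is 0.
(D) is the remaining candidate, and it agrees with H on all 16 inputs.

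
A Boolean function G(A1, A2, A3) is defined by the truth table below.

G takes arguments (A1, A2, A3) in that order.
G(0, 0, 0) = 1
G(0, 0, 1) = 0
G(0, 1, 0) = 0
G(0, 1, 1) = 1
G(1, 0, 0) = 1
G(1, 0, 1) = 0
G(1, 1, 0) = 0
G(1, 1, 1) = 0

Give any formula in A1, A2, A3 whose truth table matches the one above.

G=1 on 3 inputs: (0,0,0), (0,1,1), (1,0,0). Reading each as a conjunction of literals (¬A1·¬A2·¬A3, ¬A1·A2·A3, A1·¬A2·¬A3) and taking the OR gives the canonical DNF.

G(A1, A2, A3) = (((~A1 & ~A2) & ~A3) | ((~A1 & A2) & A3)) | ((A1 & ~A2) & ~A3)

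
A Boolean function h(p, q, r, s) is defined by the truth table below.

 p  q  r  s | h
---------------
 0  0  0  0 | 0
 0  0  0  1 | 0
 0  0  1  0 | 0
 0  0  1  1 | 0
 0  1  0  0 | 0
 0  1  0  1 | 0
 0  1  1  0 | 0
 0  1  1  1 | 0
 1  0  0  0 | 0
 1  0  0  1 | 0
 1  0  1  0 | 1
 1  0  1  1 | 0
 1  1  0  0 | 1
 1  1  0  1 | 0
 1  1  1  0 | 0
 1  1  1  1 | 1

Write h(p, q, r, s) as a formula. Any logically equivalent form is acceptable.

h(p, q, r, s) = ((((p & ~q) & r) & ~s) | (((p & q) & ~r) & ~s)) | (((p & q) & r) & s)

Collect the rows where h=1 — (1,0,1,0), (1,1,0,0), (1,1,1,1) — and write one minterm per row: p·¬q·r·¬s, p·q·¬r·¬s, p·q·r·s. Their union (logical OR) reproduces the table exactly.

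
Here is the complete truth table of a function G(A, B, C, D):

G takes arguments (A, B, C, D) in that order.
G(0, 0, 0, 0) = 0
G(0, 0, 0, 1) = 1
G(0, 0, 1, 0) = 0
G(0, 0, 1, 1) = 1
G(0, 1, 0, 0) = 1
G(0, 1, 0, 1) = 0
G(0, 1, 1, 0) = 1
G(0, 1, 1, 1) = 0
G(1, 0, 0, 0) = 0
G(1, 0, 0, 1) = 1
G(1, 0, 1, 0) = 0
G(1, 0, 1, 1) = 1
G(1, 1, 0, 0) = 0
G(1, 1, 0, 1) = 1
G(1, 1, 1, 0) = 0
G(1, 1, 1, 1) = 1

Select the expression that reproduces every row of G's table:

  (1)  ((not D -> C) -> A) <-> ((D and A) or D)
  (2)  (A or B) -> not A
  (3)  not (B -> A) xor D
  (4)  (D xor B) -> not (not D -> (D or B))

(1) fails at (0,0,0,1): the formula yields 0, G is 1.
(2) fails at (0,0,0,0): the formula yields 1, G is 0.
(4) fails at (0,0,0,0): the formula yields 1, G is 0.
Only (3) survives; checking it on all 16 rows confirms it matches G.

3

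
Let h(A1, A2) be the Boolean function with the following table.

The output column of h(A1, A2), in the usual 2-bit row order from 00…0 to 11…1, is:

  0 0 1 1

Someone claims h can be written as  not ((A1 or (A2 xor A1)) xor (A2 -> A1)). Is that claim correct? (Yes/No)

Test each input against both h and the formula:
  A1=0, A2=0: formula gives 0, h = 0 ✓
  A1=0, A2=1: formula gives 0, h = 0 ✓
  A1=1, A2=0: formula gives 1, h = 1 ✓
  A1=1, A2=1: formula gives 1, h = 1 ✓
All 4 rows match — the expression computes h exactly.

Yes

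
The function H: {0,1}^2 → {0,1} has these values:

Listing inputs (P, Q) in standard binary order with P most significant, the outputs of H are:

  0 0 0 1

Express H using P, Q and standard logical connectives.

The output is 1 only when every input is 1 — the AND of all inputs.

H(P, Q) = P & Q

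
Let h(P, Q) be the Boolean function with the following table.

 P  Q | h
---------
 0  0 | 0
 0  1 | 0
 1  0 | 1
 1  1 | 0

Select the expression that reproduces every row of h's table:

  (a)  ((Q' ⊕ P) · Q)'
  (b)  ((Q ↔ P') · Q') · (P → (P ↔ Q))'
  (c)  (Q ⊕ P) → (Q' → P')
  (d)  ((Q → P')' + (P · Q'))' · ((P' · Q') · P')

(a) disagrees with h on (0,0) (formula → 1, table → 0); rule it out.
(c) disagrees with h on (0,0) (formula → 1, table → 0); rule it out.
(d) disagrees with h on (0,0) (formula → 1, table → 0); rule it out.
That leaves (b). Evaluating it on every row reproduces the table of h exactly.

b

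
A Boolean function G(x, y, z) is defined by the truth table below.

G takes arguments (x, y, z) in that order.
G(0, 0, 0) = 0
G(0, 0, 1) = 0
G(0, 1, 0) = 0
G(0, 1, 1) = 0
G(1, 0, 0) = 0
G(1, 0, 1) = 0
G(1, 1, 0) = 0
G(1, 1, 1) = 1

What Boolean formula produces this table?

G(x, y, z) = (x and y) and z

The output is 1 only when every input is 1 — the AND of all inputs.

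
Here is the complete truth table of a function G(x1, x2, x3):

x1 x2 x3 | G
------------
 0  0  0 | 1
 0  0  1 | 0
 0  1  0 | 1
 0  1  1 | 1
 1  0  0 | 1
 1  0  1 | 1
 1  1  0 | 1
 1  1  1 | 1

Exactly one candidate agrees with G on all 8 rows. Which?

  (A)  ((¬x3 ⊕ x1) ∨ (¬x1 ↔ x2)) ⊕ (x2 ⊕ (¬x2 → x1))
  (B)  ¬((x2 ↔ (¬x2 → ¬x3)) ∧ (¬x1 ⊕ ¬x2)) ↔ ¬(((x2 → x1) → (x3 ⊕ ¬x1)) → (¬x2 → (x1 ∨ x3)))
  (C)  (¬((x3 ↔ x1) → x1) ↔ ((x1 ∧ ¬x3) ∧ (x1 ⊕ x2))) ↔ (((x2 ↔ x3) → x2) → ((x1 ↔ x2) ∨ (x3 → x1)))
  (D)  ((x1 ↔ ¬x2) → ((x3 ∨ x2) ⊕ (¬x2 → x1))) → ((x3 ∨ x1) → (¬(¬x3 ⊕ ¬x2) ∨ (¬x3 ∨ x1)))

(A): at (1,0,0) it gives 0, but G = 1 — eliminated.
(B): at (1,0,0) it gives 0, but G = 1 — eliminated.
(C): at (0,0,0) it gives 0, but G = 1 — eliminated.
(D) is the remaining candidate, and it agrees with G on all 8 inputs.

D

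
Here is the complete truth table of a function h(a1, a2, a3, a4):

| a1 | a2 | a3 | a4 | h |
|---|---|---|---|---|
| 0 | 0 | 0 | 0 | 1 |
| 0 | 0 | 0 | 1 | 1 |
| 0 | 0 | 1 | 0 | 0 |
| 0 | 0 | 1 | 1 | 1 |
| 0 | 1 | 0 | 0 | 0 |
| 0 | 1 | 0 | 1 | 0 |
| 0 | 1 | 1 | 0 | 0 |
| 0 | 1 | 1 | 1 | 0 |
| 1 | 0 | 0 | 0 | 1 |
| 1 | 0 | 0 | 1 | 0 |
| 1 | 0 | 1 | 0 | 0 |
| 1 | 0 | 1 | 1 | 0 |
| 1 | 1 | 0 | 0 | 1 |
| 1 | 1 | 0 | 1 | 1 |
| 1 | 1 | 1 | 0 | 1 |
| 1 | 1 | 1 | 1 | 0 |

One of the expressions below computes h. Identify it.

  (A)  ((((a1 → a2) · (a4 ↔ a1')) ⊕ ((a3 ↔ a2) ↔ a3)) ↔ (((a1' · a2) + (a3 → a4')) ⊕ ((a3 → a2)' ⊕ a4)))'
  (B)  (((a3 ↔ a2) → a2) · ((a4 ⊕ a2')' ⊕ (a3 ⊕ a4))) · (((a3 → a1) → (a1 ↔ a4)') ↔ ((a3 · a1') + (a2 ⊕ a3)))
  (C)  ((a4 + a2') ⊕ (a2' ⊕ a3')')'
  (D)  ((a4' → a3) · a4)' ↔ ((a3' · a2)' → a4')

A

(B) disagrees with h on (0,0,0,0) (formula → 0, table → 1); rule it out.
(C) disagrees with h on (0,0,1,1) (formula → 0, table → 1); rule it out.
(D) disagrees with h on (0,0,1,0) (formula → 1, table → 0); rule it out.
Only (A) survives; checking it on all 16 rows confirms it matches h.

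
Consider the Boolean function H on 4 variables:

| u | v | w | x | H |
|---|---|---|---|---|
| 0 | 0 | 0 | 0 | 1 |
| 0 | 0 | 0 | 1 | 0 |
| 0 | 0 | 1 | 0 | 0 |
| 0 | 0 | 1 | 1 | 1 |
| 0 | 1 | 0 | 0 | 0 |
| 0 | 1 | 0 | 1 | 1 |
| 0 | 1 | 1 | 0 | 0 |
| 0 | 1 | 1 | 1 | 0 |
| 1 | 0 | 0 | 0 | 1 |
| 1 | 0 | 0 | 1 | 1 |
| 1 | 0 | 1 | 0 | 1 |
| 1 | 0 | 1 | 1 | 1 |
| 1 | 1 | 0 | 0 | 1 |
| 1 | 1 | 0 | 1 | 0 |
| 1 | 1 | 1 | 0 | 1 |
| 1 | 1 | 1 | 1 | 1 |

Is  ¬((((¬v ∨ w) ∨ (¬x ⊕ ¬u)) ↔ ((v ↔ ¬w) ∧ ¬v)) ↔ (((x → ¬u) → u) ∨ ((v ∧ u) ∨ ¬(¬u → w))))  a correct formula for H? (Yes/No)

Test each input against both H and the formula:
  u=0, v=0, w=0, x=0: formula gives 1, H = 1 ✓
  u=0, v=0, w=0, x=1: formula gives 1, but H = 0 ✗
Since they disagree at (0,0,0,1), the expression is not a correct formula for H.

No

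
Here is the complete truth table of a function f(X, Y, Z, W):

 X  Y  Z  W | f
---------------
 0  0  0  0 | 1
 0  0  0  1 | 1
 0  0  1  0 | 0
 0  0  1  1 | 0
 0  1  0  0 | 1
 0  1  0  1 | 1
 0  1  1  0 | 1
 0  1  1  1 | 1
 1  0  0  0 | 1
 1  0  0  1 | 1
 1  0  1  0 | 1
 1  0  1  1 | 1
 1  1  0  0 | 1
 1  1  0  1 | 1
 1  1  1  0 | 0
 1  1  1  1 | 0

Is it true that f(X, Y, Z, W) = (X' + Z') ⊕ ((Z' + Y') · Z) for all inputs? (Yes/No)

Yes

Check the formula against f row by row:
  X=0, Y=0, Z=0, W=0: formula gives 1, f = 1 ✓
  X=0, Y=0, Z=0, W=1: formula gives 1, f = 1 ✓
  X=0, Y=0, Z=1, W=0: formula gives 0, f = 0 ✓
  X=0, Y=0, Z=1, W=1: formula gives 0, f = 0 ✓
  … (the remaining 12 rows also agree.)
Every row agrees, so the formula is equivalent.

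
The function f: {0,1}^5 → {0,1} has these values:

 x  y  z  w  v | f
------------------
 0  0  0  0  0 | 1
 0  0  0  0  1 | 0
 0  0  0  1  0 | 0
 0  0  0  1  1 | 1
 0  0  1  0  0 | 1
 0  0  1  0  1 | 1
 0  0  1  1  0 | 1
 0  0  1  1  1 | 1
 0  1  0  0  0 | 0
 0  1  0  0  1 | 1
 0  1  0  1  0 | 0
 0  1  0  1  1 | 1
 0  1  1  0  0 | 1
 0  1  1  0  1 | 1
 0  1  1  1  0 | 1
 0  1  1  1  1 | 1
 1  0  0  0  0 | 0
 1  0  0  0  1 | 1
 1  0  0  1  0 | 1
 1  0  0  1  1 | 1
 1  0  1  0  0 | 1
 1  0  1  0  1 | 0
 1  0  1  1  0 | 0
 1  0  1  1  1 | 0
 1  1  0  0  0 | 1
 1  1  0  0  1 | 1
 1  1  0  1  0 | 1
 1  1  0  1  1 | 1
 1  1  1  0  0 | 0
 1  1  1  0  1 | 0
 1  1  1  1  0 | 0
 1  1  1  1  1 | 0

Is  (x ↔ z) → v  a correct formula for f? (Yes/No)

No

Test each input against both f and the formula:
  x=0, y=0, z=0, w=0, v=0: formula gives 0, but f = 1 ✗
Row (0,0,0,0,0) is a counterexample, so the formula is not equivalent to f.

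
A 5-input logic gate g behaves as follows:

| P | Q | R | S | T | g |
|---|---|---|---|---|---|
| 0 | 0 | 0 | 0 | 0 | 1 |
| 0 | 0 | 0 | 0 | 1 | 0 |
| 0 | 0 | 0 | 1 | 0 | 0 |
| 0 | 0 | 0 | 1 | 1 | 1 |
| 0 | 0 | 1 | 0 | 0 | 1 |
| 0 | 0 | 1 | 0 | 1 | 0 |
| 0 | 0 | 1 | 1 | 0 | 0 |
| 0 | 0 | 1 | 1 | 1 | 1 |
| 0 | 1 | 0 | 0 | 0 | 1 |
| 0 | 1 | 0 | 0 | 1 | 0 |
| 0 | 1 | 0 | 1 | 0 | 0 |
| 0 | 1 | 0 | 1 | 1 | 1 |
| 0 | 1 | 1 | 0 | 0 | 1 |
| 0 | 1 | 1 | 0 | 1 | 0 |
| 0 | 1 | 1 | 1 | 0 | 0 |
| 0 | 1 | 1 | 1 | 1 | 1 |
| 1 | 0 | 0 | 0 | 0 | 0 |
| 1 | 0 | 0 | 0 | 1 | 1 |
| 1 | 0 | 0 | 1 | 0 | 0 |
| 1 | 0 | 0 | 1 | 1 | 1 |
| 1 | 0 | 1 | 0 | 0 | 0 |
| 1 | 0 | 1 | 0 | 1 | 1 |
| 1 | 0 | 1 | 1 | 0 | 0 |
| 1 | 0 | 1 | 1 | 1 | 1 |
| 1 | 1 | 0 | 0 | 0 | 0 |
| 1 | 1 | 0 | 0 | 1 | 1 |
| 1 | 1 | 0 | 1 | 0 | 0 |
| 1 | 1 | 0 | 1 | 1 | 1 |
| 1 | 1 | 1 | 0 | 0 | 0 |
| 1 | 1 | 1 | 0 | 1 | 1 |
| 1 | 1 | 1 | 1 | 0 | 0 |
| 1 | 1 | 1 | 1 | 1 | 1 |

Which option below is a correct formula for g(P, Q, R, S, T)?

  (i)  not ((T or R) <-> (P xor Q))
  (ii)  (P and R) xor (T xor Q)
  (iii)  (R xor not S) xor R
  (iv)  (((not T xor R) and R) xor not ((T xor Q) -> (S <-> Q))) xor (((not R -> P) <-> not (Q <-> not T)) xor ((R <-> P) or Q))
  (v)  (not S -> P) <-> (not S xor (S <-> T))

(i) disagrees with g on (0,0,0,0,0) (formula → 0, table → 1); rule it out.
(ii) disagrees with g on (0,0,0,0,0) (formula → 0, table → 1); rule it out.
(iii) disagrees with g on (0,0,0,0,1) (formula → 1, table → 0); rule it out.
(iv) disagrees with g on (0,0,0,1,0) (formula → 1, table → 0); rule it out.
Only (v) survives; checking it on all 32 rows confirms it matches g.

v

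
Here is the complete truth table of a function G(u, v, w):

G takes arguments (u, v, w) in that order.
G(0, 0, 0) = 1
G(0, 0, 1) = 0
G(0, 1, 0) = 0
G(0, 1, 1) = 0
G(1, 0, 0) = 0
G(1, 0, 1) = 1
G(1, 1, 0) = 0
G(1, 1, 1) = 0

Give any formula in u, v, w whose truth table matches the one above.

G=1 on 2 inputs: (0,0,0), (1,0,1). Reading each as a conjunction of literals (¬u·¬v·¬w, u·¬v·w) and taking the OR gives the canonical DNF.

G(u, v, w) = ((u' · v') · w') + ((u · v') · w)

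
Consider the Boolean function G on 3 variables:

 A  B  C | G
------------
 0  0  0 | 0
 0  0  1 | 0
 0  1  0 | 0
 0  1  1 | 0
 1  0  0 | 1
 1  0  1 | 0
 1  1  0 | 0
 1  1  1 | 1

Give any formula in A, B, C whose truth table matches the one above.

G(A, B, C) = ((A ∧ ¬B) ∧ ¬C) ∨ ((A ∧ B) ∧ C)

Collect the rows where G=1 — (1,0,0), (1,1,1) — and write one minterm per row: A·¬B·¬C, A·B·C. Their union (logical OR) reproduces the table exactly.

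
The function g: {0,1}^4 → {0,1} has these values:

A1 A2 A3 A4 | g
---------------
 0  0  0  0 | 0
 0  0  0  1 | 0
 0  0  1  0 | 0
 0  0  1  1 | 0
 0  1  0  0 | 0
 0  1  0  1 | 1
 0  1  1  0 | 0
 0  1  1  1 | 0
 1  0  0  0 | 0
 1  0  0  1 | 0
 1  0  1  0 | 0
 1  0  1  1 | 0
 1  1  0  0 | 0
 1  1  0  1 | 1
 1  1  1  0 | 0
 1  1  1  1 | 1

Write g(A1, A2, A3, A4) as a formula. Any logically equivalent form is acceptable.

The 1-rows are (0,1,0,1), (1,1,0,1), (1,1,1,1). Each contributes one minterm — ¬A1·A2·¬A3·A4; A1·A2·¬A3·A4; A1·A2·A3·A4 — and their disjunction is a sum-of-products form of g.

g(A1, A2, A3, A4) = ((((¬A1 ∧ A2) ∧ ¬A3) ∧ A4) ∨ (((A1 ∧ A2) ∧ ¬A3) ∧ A4)) ∨ (((A1 ∧ A2) ∧ A3) ∧ A4)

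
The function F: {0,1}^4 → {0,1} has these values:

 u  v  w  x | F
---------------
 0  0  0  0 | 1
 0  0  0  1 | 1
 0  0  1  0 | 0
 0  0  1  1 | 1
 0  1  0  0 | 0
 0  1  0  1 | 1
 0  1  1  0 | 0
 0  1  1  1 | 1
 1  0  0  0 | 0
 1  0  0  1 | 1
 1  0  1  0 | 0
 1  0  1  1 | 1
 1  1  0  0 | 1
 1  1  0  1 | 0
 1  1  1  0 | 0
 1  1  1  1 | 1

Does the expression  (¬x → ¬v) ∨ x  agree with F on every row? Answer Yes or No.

No

Test each input against both F and the formula:
  u=0, v=0, w=0, x=0: formula gives 1, F = 1 ✓
  u=0, v=0, w=0, x=1: formula gives 1, F = 1 ✓
  u=0, v=0, w=1, x=0: formula gives 1, but F = 0 ✗
A single disagreement suffices: at (0,0,1,0) they differ, so the formula does not compute F.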